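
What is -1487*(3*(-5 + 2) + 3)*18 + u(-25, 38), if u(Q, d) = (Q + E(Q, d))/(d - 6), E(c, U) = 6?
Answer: 5139053/32 ≈ 1.6060e+5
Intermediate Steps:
u(Q, d) = (6 + Q)/(-6 + d) (u(Q, d) = (Q + 6)/(d - 6) = (6 + Q)/(-6 + d))
-1487*(3*(-5 + 2) + 3)*18 + u(-25, 38) = -1487*(3*(-5 + 2) + 3)*18 + (6 - 25)/(-6 + 38) = -1487*(3*(-3) + 3)*18 - 19/32 = -1487*(-9 + 3)*18 + (1/32)*(-19) = -(-8922)*18 - 19/32 = -1487*(-108) - 19/32 = 160596 - 19/32 = 5139053/32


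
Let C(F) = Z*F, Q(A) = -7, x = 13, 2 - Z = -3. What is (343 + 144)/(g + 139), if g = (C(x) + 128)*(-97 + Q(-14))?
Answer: -487/19933 ≈ -0.024432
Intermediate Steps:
Z = 5 (Z = 2 - 1*(-3) = 2 + 3 = 5)
C(F) = 5*F
g = -20072 (g = (5*13 + 128)*(-97 - 7) = (65 + 128)*(-104) = 193*(-104) = -20072)
(343 + 144)/(g + 139) = (343 + 144)/(-20072 + 139) = 487/(-19933) = 487*(-1/19933) = -487/19933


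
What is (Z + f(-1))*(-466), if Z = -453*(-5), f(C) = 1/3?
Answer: -3166936/3 ≈ -1.0556e+6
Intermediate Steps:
f(C) = ⅓
Z = 2265
(Z + f(-1))*(-466) = (2265 + ⅓)*(-466) = (6796/3)*(-466) = -3166936/3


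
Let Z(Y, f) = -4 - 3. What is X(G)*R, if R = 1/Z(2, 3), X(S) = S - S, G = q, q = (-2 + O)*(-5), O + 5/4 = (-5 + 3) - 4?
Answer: 0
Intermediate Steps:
O = -29/4 (O = -5/4 + ((-5 + 3) - 4) = -5/4 + (-2 - 4) = -5/4 - 6 = -29/4 ≈ -7.2500)
Z(Y, f) = -7
q = 185/4 (q = (-2 - 29/4)*(-5) = -37/4*(-5) = 185/4 ≈ 46.250)
G = 185/4 ≈ 46.250
X(S) = 0
R = -⅐ (R = 1/(-7) = -⅐ ≈ -0.14286)
X(G)*R = 0*(-⅐) = 0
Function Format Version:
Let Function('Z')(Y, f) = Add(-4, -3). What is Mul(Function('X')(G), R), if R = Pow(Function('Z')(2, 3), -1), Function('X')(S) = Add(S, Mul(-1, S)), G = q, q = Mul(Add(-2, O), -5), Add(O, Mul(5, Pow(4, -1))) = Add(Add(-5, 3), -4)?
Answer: 0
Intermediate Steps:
O = Rational(-29, 4) (O = Add(Rational(-5, 4), Add(Add(-5, 3), -4)) = Add(Rational(-5, 4), Add(-2, -4)) = Add(Rational(-5, 4), -6) = Rational(-29, 4) ≈ -7.2500)
Function('Z')(Y, f) = -7
q = Rational(185, 4) (q = Mul(Add(-2, Rational(-29, 4)), -5) = Mul(Rational(-37, 4), -5) = Rational(185, 4) ≈ 46.250)
G = Rational(185, 4) ≈ 46.250
Function('X')(S) = 0
R = Rational(-1, 7) (R = Pow(-7, -1) = Rational(-1, 7) ≈ -0.14286)
Mul(Function('X')(G), R) = Mul(0, Rational(-1, 7)) = 0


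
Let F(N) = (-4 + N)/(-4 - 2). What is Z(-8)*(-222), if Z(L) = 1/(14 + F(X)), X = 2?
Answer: -666/43 ≈ -15.488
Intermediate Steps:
F(N) = ⅔ - N/6 (F(N) = (-4 + N)/(-6) = (-4 + N)*(-⅙) = ⅔ - N/6)
Z(L) = 3/43 (Z(L) = 1/(14 + (⅔ - ⅙*2)) = 1/(14 + (⅔ - ⅓)) = 1/(14 + ⅓) = 1/(43/3) = 3/43)
Z(-8)*(-222) = (3/43)*(-222) = -666/43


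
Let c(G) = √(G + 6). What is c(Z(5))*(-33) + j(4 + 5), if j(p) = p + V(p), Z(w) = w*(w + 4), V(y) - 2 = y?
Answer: 20 - 33*√51 ≈ -215.67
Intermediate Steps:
V(y) = 2 + y
Z(w) = w*(4 + w)
j(p) = 2 + 2*p (j(p) = p + (2 + p) = 2 + 2*p)
c(G) = √(6 + G)
c(Z(5))*(-33) + j(4 + 5) = √(6 + 5*(4 + 5))*(-33) + (2 + 2*(4 + 5)) = √(6 + 5*9)*(-33) + (2 + 2*9) = √(6 + 45)*(-33) + (2 + 18) = √51*(-33) + 20 = -33*√51 + 20 = 20 - 33*√51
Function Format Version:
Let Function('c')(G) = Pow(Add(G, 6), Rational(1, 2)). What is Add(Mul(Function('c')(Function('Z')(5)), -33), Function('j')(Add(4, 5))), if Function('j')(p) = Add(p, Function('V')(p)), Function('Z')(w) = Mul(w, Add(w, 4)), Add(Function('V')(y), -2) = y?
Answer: Add(20, Mul(-33, Pow(51, Rational(1, 2)))) ≈ -215.67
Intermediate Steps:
Function('V')(y) = Add(2, y)
Function('Z')(w) = Mul(w, Add(4, w))
Function('j')(p) = Add(2, Mul(2, p)) (Function('j')(p) = Add(p, Add(2, p)) = Add(2, Mul(2, p)))
Function('c')(G) = Pow(Add(6, G), Rational(1, 2))
Add(Mul(Function('c')(Function('Z')(5)), -33), Function('j')(Add(4, 5))) = Add(Mul(Pow(Add(6, Mul(5, Add(4, 5))), Rational(1, 2)), -33), Add(2, Mul(2, Add(4, 5)))) = Add(Mul(Pow(Add(6, Mul(5, 9)), Rational(1, 2)), -33), Add(2, Mul(2, 9))) = Add(Mul(Pow(Add(6, 45), Rational(1, 2)), -33), Add(2, 18)) = Add(Mul(Pow(51, Rational(1, 2)), -33), 20) = Add(Mul(-33, Pow(51, Rational(1, 2))), 20) = Add(20, Mul(-33, Pow(51, Rational(1, 2))))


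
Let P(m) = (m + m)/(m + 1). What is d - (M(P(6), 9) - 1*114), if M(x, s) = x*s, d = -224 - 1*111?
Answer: -1655/7 ≈ -236.43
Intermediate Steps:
P(m) = 2*m/(1 + m) (P(m) = (2*m)/(1 + m) = 2*m/(1 + m))
d = -335 (d = -224 - 111 = -335)
M(x, s) = s*x
d - (M(P(6), 9) - 1*114) = -335 - (9*(2*6/(1 + 6)) - 1*114) = -335 - (9*(2*6/7) - 114) = -335 - (9*(2*6*(⅐)) - 114) = -335 - (9*(12/7) - 114) = -335 - (108/7 - 114) = -335 - 1*(-690/7) = -335 + 690/7 = -1655/7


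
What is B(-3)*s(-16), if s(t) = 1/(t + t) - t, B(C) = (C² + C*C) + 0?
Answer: 4599/16 ≈ 287.44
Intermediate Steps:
B(C) = 2*C² (B(C) = (C² + C²) + 0 = 2*C² + 0 = 2*C²)
s(t) = 1/(2*t) - t
B(-3)*s(-16) = (2*(-3)²)*((½)/(-16) - 1*(-16)) = (2*9)*((½)*(-1/16) + 16) = 18*(-1/32 + 16) = 18*(511/32) = 4599/16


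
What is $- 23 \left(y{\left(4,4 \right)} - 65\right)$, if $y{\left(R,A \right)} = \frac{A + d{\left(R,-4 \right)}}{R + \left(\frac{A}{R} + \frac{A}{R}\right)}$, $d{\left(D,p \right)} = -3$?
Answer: $\frac{8947}{6} \approx 1491.2$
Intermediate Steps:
$y{\left(R,A \right)} = \frac{-3 + A}{R + \frac{2 A}{R}}$ ($y{\left(R,A \right)} = \frac{A - 3}{R + \left(\frac{A}{R} + \frac{A}{R}\right)} = \frac{-3 + A}{R + \frac{2 A}{R}}$)
$- 23 \left(y{\left(4,4 \right)} - 65\right) = - 23 \left(\frac{4 \left(-3 + 4\right)}{4^{2} + 2 \cdot 4} - 65\right) = - 23 \left(4 \frac{1}{16 + 8} \cdot 1 - 65\right) = - 23 \left(4 \cdot \frac{1}{24} \cdot 1 - 65\right) = - 23 \left(\frac{1}{6} - 65\right) = \left(-23\right) \left(- \frac{389}{6}\right) = \frac{8947}{6}$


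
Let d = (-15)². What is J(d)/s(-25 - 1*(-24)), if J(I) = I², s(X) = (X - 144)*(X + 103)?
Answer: -3375/986 ≈ -3.4229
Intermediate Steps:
d = 225
s(X) = (-144 + X)*(103 + X)
J(d)/s(-25 - 1*(-24)) = 225²/(-14832 + (-25 - 1*(-24))² - 41*(-25 - 1*(-24))) = 50625/(-14832 + (-25 + 24)² - 41*(-25 + 24)) = 50625/(-14832 + (-1)² - 41*(-1)) = 50625/(-14832 + 1 + 41) = 50625/(-14790) = 50625*(-1/14790) = -3375/986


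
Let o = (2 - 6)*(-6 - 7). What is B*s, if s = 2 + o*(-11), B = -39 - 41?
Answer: 45600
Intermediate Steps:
o = 52 (o = -4*(-13) = 52)
B = -80
s = -570 (s = 2 + 52*(-11) = 2 - 572 = -570)
B*s = -80*(-570) = 45600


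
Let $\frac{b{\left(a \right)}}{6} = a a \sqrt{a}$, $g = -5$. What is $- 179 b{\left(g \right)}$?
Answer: $- 26850 i \sqrt{5} \approx - 60038.0 i$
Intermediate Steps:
$b{\left(a \right)} = 6 a^{\frac{5}{2}}$ ($b{\left(a \right)} = 6 a a \sqrt{a} = 6 a^{2} \sqrt{a} = 6 a^{\frac{5}{2}}$)
$- 179 b{\left(g \right)} = - 179 \cdot 6 \left(-5\right)^{\frac{5}{2}} = - 179 \cdot 6 \cdot 25 i \sqrt{5} = - 179 \cdot 150 i \sqrt{5} = - 26850 i \sqrt{5}$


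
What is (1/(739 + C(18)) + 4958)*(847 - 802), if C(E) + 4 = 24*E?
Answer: 86789805/389 ≈ 2.2311e+5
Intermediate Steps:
C(E) = -4 + 24*E
(1/(739 + C(18)) + 4958)*(847 - 802) = (1/(739 + (-4 + 24*18)) + 4958)*(847 - 802) = (1/(739 + (-4 + 432)) + 4958)*45 = (1/(739 + 428) + 4958)*45 = (1/1167 + 4958)*45 = (5785987/1167)*45 = 86789805/389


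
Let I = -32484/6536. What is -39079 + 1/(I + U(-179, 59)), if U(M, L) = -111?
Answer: -7405276739/189495 ≈ -39079.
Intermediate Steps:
I = -8121/1634 (I = -32484*1/6536 = -8121/1634 ≈ -4.9700)
-39079 + 1/(I + U(-179, 59)) = -39079 + 1/(-8121/1634 - 111) = -39079 + 1/(-189495/1634) = -39079 - 1634/189495 = -7405276739/189495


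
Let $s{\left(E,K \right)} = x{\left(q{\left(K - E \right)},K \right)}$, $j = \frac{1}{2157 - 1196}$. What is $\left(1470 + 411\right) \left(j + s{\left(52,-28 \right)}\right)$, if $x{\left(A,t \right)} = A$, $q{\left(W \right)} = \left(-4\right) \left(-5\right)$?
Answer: $\frac{36154701}{961} \approx 37622.0$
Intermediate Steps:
$q{\left(W \right)} = 20$
$j = \frac{1}{961} \approx 0.0010406$
$s{\left(E,K \right)} = 20$
$\left(1470 + 411\right) \left(j + s{\left(52,-28 \right)}\right) = \left(1470 + 411\right) \left(\frac{1}{961} + 20\right) = 1881 \cdot \frac{19221}{961} = \frac{36154701}{961}$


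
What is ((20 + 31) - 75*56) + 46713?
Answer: 42564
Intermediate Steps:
((20 + 31) - 75*56) + 46713 = (51 - 4200) + 46713 = -4149 + 46713 = 42564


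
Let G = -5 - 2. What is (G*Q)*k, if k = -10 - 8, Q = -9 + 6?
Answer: -378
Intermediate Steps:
G = -7
Q = -3
k = -18
(G*Q)*k = -7*(-3)*(-18) = 21*(-18) = -378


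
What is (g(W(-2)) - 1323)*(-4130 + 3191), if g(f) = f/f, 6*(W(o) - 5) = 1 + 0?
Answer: 1241358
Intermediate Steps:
W(o) = 31/6 (W(o) = 5 + (1 + 0)/6 = 5 + (⅙)*1 = 5 + ⅙ = 31/6)
g(f) = 1
(g(W(-2)) - 1323)*(-4130 + 3191) = (1 - 1323)*(-4130 + 3191) = -1322*(-939) = 1241358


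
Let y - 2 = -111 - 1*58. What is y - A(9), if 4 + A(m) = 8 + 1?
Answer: -172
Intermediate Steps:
A(m) = 5 (A(m) = -4 + (8 + 1) = -4 + 9 = 5)
y = -167 (y = 2 + (-111 - 1*58) = 2 + (-111 - 58) = 2 - 169 = -167)
y - A(9) = -167 - 1*5 = -167 - 5 = -172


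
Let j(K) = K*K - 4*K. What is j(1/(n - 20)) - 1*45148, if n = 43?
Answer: -23883383/529 ≈ -45148.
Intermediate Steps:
j(K) = K² - 4*K
j(1/(n - 20)) - 1*45148 = (-4 + 1/(43 - 20))/(43 - 20) - 1*45148 = (-4 + 1/23)/23 - 45148 = (1/23)*(-91/23) - 45148 = -91/529 - 45148 = -23883383/529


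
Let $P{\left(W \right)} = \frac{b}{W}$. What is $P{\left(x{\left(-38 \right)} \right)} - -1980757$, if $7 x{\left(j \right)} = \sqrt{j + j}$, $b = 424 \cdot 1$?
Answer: $1980757 - \frac{1484 i \sqrt{19}}{19} \approx 1.9808 \cdot 10^{6} - 340.45 i$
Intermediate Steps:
$b = 424$
$x{\left(j \right)} = \frac{\sqrt{2} \sqrt{j}}{7}$ ($x{\left(j \right)} = \frac{\sqrt{j + j}}{7} = \frac{\sqrt{2 j}}{7} = \frac{\sqrt{2} \sqrt{j}}{7}$)
$P{\left(W \right)} = \frac{424}{W}$
$P{\left(x{\left(-38 \right)} \right)} - -1980757 = \frac{424}{\frac{1}{7} \sqrt{2} \sqrt{-38}} - -1980757 = \frac{424}{\frac{1}{7} \sqrt{2} i \sqrt{38}} + 1980757 = \frac{424}{\frac{2}{7} i \sqrt{19}} + 1980757 = 424 \left(- \frac{7 i \sqrt{19}}{38}\right) + 1980757 = - \frac{1484 i \sqrt{19}}{19} + 1980757 = 1980757 - \frac{1484 i \sqrt{19}}{19}$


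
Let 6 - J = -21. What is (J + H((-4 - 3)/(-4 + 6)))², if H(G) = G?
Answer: 2209/4 ≈ 552.25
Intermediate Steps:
J = 27 (J = 6 - 1*(-21) = 6 + 21 = 27)
(J + H((-4 - 3)/(-4 + 6)))² = (27 + (-4 - 3)/(-4 + 6))² = (27 - 7/2)² = (47/2)² = 2209/4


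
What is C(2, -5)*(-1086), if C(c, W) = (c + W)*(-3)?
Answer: -9774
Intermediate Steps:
C(c, W) = -3*W - 3*c (C(c, W) = (W + c)*(-3) = -3*W - 3*c)
C(2, -5)*(-1086) = (-3*(-5) - 3*2)*(-1086) = (15 - 6)*(-1086) = 9*(-1086) = -9774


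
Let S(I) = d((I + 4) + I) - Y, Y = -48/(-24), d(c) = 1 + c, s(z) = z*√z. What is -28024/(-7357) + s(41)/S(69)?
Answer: 28024/7357 + 41*√41/141 ≈ 5.6711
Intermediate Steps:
s(z) = z^(3/2)
Y = 2 (Y = -48*(-1/24) = 2)
S(I) = 3 + 2*I (S(I) = (1 + ((I + 4) + I)) - 1*2 = (1 + ((4 + I) + I)) - 2 = (1 + (4 + 2*I)) - 2 = (5 + 2*I) - 2 = 3 + 2*I)
-28024/(-7357) + s(41)/S(69) = -28024/(-7357) + 41^(3/2)/(3 + 2*69) = -28024*(-1/7357) + (41*√41)/(3 + 138) = 28024/7357 + (41*√41)/141 = 28024/7357 + (41*√41)*(1/141) = 28024/7357 + 41*√41/141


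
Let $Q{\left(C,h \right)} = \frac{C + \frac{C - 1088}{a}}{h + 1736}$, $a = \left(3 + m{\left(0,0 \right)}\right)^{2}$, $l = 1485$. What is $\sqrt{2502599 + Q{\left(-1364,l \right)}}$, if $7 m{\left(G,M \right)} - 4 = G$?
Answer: $\frac{\sqrt{16227538561950167}}{80525} \approx 1582.0$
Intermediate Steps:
$m{\left(G,M \right)} = \frac{4}{7} + \frac{G}{7}$
$a = \frac{625}{49}$ ($a = \left(3 + \left(\frac{4}{7} + \frac{1}{7} \cdot 0\right)\right)^{2} = \left(3 + \left(\frac{4}{7} + 0\right)\right)^{2} = \left(3 + \frac{4}{7}\right)^{2} = \left(\frac{25}{7}\right)^{2} = \frac{625}{49} \approx 12.755$)
$Q{\left(C,h \right)} = \frac{- \frac{53312}{625} + \frac{674 C}{625}}{1736 + h}$ ($Q{\left(C,h \right)} = \frac{C + \frac{C - 1088}{\frac{625}{49}}}{h + 1736} = \frac{C + \left(C - 1088\right) \frac{49}{625}}{1736 + h} = \frac{C + \left(-1088 + C\right) \frac{49}{625}}{1736 + h} = \frac{C + \left(- \frac{53312}{625} + \frac{49 C}{625}\right)}{1736 + h} = \frac{- \frac{53312}{625} + \frac{674 C}{625}}{1736 + h}$)
$\sqrt{2502599 + Q{\left(-1364,l \right)}} = \sqrt{2502599 + \frac{2 \left(-26656 + 337 \left(-1364\right)\right)}{625 \left(1736 + 1485\right)}} = \sqrt{2502599 + \frac{2 \left(-26656 - 459668\right)}{625 \cdot 3221}} = \sqrt{2502599 + \frac{2}{625} \cdot \frac{1}{3221} \left(-486324\right)} = \sqrt{2502599 - \frac{972648}{2013125}} = \sqrt{\frac{5038043639227}{2013125}} = \frac{\sqrt{16227538561950167}}{80525}$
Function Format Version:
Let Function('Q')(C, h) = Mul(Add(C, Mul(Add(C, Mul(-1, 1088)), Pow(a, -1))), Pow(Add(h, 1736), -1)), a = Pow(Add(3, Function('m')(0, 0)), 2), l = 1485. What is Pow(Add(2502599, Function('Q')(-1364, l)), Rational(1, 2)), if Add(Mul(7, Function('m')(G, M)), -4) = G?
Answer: Mul(Rational(1, 80525), Pow(16227538561950167, Rational(1, 2))) ≈ 1582.0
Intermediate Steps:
Function('m')(G, M) = Add(Rational(4, 7), Mul(Rational(1, 7), G))
a = Rational(625, 49) (a = Pow(Add(3, Add(Rational(4, 7), Mul(Rational(1, 7), 0))), 2) = Pow(Add(3, Add(Rational(4, 7), 0)), 2) = Pow(Add(3, Rational(4, 7)), 2) = Pow(Rational(25, 7), 2) = Rational(625, 49) ≈ 12.755)
Function('Q')(C, h) = Mul(Pow(Add(1736, h), -1), Add(Rational(-53312, 625), Mul(Rational(674, 625), C))) (Function('Q')(C, h) = Mul(Add(C, Mul(Add(C, Mul(-1, 1088)), Pow(Rational(625, 49), -1))), Pow(Add(h, 1736), -1)) = Mul(Add(C, Mul(Add(C, -1088), Rational(49, 625))), Pow(Add(1736, h), -1)) = Mul(Add(C, Mul(Add(-1088, C), Rational(49, 625))), Pow(Add(1736, h), -1)) = Mul(Add(C, Add(Rational(-53312, 625), Mul(Rational(49, 625), C))), Pow(Add(1736, h), -1)) = Mul(Add(Rational(-53312, 625), Mul(Rational(674, 625), C)), Pow(Add(1736, h), -1)) = Mul(Pow(Add(1736, h), -1), Add(Rational(-53312, 625), Mul(Rational(674, 625), C))))
Pow(Add(2502599, Function('Q')(-1364, l)), Rational(1, 2)) = Pow(Add(2502599, Mul(Rational(2, 625), Pow(Add(1736, 1485), -1), Add(-26656, Mul(337, -1364)))), Rational(1, 2)) = Pow(Add(2502599, Mul(Rational(2, 625), Pow(3221, -1), Add(-26656, -459668))), Rational(1, 2)) = Pow(Add(2502599, Mul(Rational(2, 625), Rational(1, 3221), -486324)), Rational(1, 2)) = Pow(Add(2502599, Rational(-972648, 2013125)), Rational(1, 2)) = Pow(Rational(5038043639227, 2013125), Rational(1, 2)) = Mul(Rational(1, 80525), Pow(16227538561950167, Rational(1, 2)))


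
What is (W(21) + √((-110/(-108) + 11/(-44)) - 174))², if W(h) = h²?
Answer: (7938 + I*√56127)²/324 ≈ 1.9431e+5 + 11609.0*I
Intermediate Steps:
(W(21) + √((-110/(-108) + 11/(-44)) - 174))² = (21² + √((-110/(-108) + 11/(-44)) - 174))² = (441 + √((-110*(-1/108) + 11*(-1/44)) - 174))² = (441 + √((55/54 - ¼) - 174))² = (441 + √(83/108 - 174))² = (441 + √(-18709/108))² = (441 + I*√56127/18)²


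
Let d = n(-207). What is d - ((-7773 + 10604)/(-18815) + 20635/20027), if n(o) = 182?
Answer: 68247505822/376808005 ≈ 181.12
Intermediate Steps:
d = 182
d - ((-7773 + 10604)/(-18815) + 20635/20027) = 182 - ((-7773 + 10604)/(-18815) + 20635/20027) = 182 - (2831*(-1/18815) + 20635*(1/20027)) = 182 - (-2831/18815 + 20635/20027) = 182 - 1*331551088/376808005 = 182 - 331551088/376808005 = 68247505822/376808005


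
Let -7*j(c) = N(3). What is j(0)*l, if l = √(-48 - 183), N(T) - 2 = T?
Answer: -5*I*√231/7 ≈ -10.856*I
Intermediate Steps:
N(T) = 2 + T
j(c) = -5/7 (j(c) = -(2 + 3)/7 = -⅐*5 = -5/7)
l = I*√231 (l = √(-231) = I*√231 ≈ 15.199*I)
j(0)*l = -5*I*√231/7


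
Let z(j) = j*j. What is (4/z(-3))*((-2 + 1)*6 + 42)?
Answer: 16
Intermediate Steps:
z(j) = j²
(4/z(-3))*((-2 + 1)*6 + 42) = (4/((-3)²))*((-2 + 1)*6 + 42) = (4/9)*(-1*6 + 42) = (4*(⅑))*(-6 + 42) = (4/9)*36 = 16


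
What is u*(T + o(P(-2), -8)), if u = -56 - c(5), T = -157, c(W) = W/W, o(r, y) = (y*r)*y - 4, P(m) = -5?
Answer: 27417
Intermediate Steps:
o(r, y) = -4 + r*y² (o(r, y) = (r*y)*y - 4 = r*y² - 4 = -4 + r*y²)
c(W) = 1
u = -57 (u = -56 - 1*1 = -56 - 1 = -57)
u*(T + o(P(-2), -8)) = -57*(-157 + (-4 - 5*(-8)²)) = -57*(-157 + (-4 - 5*64)) = -57*(-157 + (-4 - 320)) = -57*(-157 - 324) = -57*(-481) = 27417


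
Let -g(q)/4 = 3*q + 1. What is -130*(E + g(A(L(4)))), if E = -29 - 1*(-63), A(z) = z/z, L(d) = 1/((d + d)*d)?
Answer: -2340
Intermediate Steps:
L(d) = 1/(2*d²) (L(d) = 1/(((2*d))*d) = (1/(2*d))/d = 1/(2*d²))
A(z) = 1
g(q) = -4 - 12*q (g(q) = -4*(3*q + 1) = -4*(1 + 3*q) = -4 - 12*q)
E = 34 (E = -29 + 63 = 34)
-130*(E + g(A(L(4)))) = -130*(34 + (-4 - 12*1)) = -130*(34 + (-4 - 12)) = -130*(34 - 16) = -130*18 = -2340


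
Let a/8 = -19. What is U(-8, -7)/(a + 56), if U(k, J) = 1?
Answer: -1/96 ≈ -0.010417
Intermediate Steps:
a = -152 (a = 8*(-19) = -152)
U(-8, -7)/(a + 56) = 1/(-152 + 56) = 1/(-96) = -1/96*1 = -1/96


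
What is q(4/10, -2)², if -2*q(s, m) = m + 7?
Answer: 25/4 ≈ 6.2500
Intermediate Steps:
q(s, m) = -7/2 - m/2 (q(s, m) = -(m + 7)/2 = -(7 + m)/2 = -7/2 - m/2)
q(4/10, -2)² = (-7/2 - ½*(-2))² = (-7/2 + 1)² = (-5/2)² = 25/4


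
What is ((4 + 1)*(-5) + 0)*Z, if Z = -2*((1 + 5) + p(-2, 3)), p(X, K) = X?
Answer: 200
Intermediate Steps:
Z = -8 (Z = -2*((1 + 5) - 2) = -2*(6 - 2) = -2*4 = -8)
((4 + 1)*(-5) + 0)*Z = ((4 + 1)*(-5) + 0)*(-8) = (5*(-5) + 0)*(-8) = (-25 + 0)*(-8) = -25*(-8) = 200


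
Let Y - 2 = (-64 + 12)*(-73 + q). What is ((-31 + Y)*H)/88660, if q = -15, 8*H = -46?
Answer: -104581/354640 ≈ -0.29489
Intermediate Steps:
H = -23/4 (H = (⅛)*(-46) = -23/4 ≈ -5.7500)
Y = 4578 (Y = 2 + (-64 + 12)*(-73 - 15) = 2 - 52*(-88) = 2 + 4576 = 4578)
((-31 + Y)*H)/88660 = ((-31 + 4578)*(-23/4))/88660 = (4547*(-23/4))*(1/88660) = -104581/4*1/88660 = -104581/354640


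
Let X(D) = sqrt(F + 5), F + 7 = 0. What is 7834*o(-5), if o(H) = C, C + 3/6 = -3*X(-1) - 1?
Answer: -11751 - 23502*I*sqrt(2) ≈ -11751.0 - 33237.0*I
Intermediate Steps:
F = -7 (F = -7 + 0 = -7)
X(D) = I*sqrt(2) (X(D) = sqrt(-7 + 5) = sqrt(-2) = I*sqrt(2))
C = -3/2 - 3*I*sqrt(2) (C = -1/2 + (-3*I*sqrt(2) - 1) = -1/2 + (-1 - 3*I*sqrt(2)) = -3/2 - 3*I*sqrt(2) ≈ -1.5 - 4.2426*I)
o(H) = -3/2 - 3*I*sqrt(2)
7834*o(-5) = 7834*(-3/2 - 3*I*sqrt(2)) = -11751 - 23502*I*sqrt(2)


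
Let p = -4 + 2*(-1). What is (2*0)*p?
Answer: 0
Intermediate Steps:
p = -6 (p = -4 - 2 = -6)
(2*0)*p = (2*0)*(-6) = 0*(-6) = 0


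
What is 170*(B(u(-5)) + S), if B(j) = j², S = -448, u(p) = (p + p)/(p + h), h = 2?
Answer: -668440/9 ≈ -74271.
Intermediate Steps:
u(p) = 2*p/(2 + p) (u(p) = (p + p)/(p + 2) = (2*p)/(2 + p) = 2*p/(2 + p))
170*(B(u(-5)) + S) = 170*((2*(-5)/(2 - 5))² - 448) = 170*((2*(-5)/(-3))² - 448) = 170*((2*(-5)*(-⅓))² - 448) = 170*((10/3)² - 448) = 170*(100/9 - 448) = 170*(-3932/9) = -668440/9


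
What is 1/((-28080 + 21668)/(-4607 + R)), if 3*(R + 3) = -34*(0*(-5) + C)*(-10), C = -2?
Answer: 7255/9618 ≈ 0.75431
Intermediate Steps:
R = -689/3 (R = -3 + (-34*(0*(-5) - 2)*(-10))/3 = -3 + (-34*(0 - 2)*(-10))/3 = -3 + (-34*(-2)*(-10))/3 = -3 + (68*(-10))/3 = -3 + (⅓)*(-680) = -3 - 680/3 = -689/3 ≈ -229.67)
1/((-28080 + 21668)/(-4607 + R)) = 1/((-28080 + 21668)/(-4607 - 689/3)) = 1/(-6412/(-14510/3)) = 1/(-6412*(-3/14510)) = 1/(9618/7255) = 7255/9618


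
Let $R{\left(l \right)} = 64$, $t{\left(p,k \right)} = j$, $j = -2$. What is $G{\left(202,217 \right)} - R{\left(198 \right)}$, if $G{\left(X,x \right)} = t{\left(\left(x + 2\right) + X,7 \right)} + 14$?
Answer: $-52$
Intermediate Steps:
$t{\left(p,k \right)} = -2$
$G{\left(X,x \right)} = 12$ ($G{\left(X,x \right)} = -2 + 14 = 12$)
$G{\left(202,217 \right)} - R{\left(198 \right)} = 12 - 64 = -52$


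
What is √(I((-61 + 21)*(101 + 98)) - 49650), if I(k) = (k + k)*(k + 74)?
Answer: √125495470 ≈ 11202.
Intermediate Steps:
I(k) = 2*k*(74 + k) (I(k) = (2*k)*(74 + k) = 2*k*(74 + k))
√(I((-61 + 21)*(101 + 98)) - 49650) = √(2*((-61 + 21)*(101 + 98))*(74 + (-61 + 21)*(101 + 98)) - 49650) = √(2*(-40*199)*(74 - 40*199) - 49650) = √(2*(-7960)*(74 - 7960) - 49650) = √(2*(-7960)*(-7886) - 49650) = √(125545120 - 49650) = √125495470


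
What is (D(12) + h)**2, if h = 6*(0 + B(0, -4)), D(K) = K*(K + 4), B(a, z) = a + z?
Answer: 28224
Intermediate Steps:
D(K) = K*(4 + K)
h = -24 (h = 6*(0 + (0 - 4)) = 6*(0 - 4) = 6*(-4) = -24)
(D(12) + h)**2 = (12*(4 + 12) - 24)**2 = (12*16 - 24)**2 = (192 - 24)**2 = 168**2 = 28224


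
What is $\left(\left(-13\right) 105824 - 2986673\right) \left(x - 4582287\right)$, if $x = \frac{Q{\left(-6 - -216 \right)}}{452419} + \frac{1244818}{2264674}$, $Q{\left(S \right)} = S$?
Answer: $\frac{10240537677819277891181200}{512290773203} \approx 1.999 \cdot 10^{13}$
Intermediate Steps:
$x = \frac{281827448141}{512290773203}$ ($x = \frac{-6 - -216}{452419} + \frac{1244818}{2264674} = \left(-6 + 216\right) \frac{1}{452419} + 1244818 \cdot \frac{1}{2264674} = 210 \cdot \frac{1}{452419} + \frac{622409}{1132337} = \frac{210}{452419} + \frac{622409}{1132337} = \frac{281827448141}{512290773203} \approx 0.55013$)
$\left(\left(-13\right) 105824 - 2986673\right) \left(x - 4582287\right) = \left(\left(-13\right) 105824 - 2986673\right) \left(\frac{281827448141}{512290773203} - 4582287\right) = \left(-1375712 - 2986673\right) \left(- \frac{2347463068440607120}{512290773203}\right) = \left(-4362385\right) \left(- \frac{2347463068440607120}{512290773203}\right) = \frac{10240537677819277891181200}{512290773203}$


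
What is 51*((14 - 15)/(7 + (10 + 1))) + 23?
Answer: 121/6 ≈ 20.167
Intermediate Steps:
51*((14 - 15)/(7 + (10 + 1))) + 23 = 51*(-1/(7 + 11)) + 23 = 51*(-1/18) + 23 = -17/6 + 23 = 121/6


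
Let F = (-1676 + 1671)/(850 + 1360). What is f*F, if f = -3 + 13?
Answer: -5/221 ≈ -0.022624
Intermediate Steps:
f = 10
F = -1/442 (F = -5/2210 = -5*1/2210 = -1/442 ≈ -0.0022624)
f*F = 10*(-1/442) = -5/221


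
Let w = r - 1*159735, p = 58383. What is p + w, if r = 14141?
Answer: -87211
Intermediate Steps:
w = -145594 (w = 14141 - 1*159735 = 14141 - 159735 = -145594)
p + w = 58383 - 145594 = -87211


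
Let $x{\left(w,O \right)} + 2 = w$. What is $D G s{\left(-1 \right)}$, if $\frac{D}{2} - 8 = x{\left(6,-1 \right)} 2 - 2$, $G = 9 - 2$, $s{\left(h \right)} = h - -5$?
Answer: $784$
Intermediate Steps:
$s{\left(h \right)} = 5 + h$ ($s{\left(h \right)} = h + 5 = 5 + h$)
$x{\left(w,O \right)} = -2 + w$
$G = 7$ ($G = 9 - 2 = 7$)
$D = 28$ ($D = 16 + 2 \left(\left(-2 + 6\right) 2 - 2\right) = 16 + 2 \left(4 \cdot 2 - 2\right) = 16 + 2 \left(8 - 2\right) = 16 + 2 \cdot 6 = 16 + 12 = 28$)
$D G s{\left(-1 \right)} = 28 \cdot 7 \left(5 - 1\right) = 196 \cdot 4 = 784$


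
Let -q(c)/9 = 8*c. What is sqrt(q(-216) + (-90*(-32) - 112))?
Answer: 4*sqrt(1145) ≈ 135.35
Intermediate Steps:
q(c) = -72*c
sqrt(q(-216) + (-90*(-32) - 112)) = sqrt(-72*(-216) + (-90*(-32) - 112)) = sqrt(15552 + (2880 - 112)) = sqrt(15552 + 2768) = sqrt(18320) = 4*sqrt(1145)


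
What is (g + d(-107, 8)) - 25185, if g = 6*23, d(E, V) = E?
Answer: -25154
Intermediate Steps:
g = 138
(g + d(-107, 8)) - 25185 = (138 - 107) - 25185 = 31 - 25185 = -25154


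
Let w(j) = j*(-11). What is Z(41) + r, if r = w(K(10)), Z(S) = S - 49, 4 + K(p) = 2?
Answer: 14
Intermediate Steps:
K(p) = -2 (K(p) = -4 + 2 = -2)
Z(S) = -49 + S
w(j) = -11*j
r = 22 (r = -11*(-2) = 22)
Z(41) + r = (-49 + 41) + 22 = -8 + 22 = 14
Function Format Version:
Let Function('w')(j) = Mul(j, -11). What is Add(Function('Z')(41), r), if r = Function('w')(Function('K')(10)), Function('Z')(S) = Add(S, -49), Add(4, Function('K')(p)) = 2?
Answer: 14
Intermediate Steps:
Function('K')(p) = -2 (Function('K')(p) = Add(-4, 2) = -2)
Function('Z')(S) = Add(-49, S)
Function('w')(j) = Mul(-11, j)
r = 22 (r = Mul(-11, -2) = 22)
Add(Function('Z')(41), r) = Add(Add(-49, 41), 22) = Add(-8, 22) = 14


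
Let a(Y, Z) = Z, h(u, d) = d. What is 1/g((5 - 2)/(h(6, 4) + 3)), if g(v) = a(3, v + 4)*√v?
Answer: 7*√21/93 ≈ 0.34492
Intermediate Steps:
g(v) = √v*(4 + v) (g(v) = (v + 4)*√v = (4 + v)*√v = √v*(4 + v))
1/g((5 - 2)/(h(6, 4) + 3)) = 1/(√((5 - 2)/(4 + 3))*(4 + (5 - 2)/(4 + 3))) = 1/(√(3/7)*(4 + 3/7)) = 1/((√21/7)*(31/7)) = 1/(31*√21/49) = 7*√21/93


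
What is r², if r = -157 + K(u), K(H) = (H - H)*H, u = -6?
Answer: 24649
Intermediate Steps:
K(H) = 0 (K(H) = 0*H = 0)
r = -157 (r = -157 + 0 = -157)
r² = (-157)² = 24649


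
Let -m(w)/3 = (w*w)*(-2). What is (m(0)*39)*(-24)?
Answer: 0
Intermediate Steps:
m(w) = 6*w² (m(w) = -3*w*w*(-2) = -3*w²*(-2) = -(-6)*w² = 6*w²)
(m(0)*39)*(-24) = ((6*0²)*39)*(-24) = ((6*0)*39)*(-24) = (0*39)*(-24) = 0*(-24) = 0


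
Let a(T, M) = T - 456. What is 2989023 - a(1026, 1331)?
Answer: 2988453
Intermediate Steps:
a(T, M) = -456 + T
2989023 - a(1026, 1331) = 2989023 - (-456 + 1026) = 2989023 - 1*570 = 2989023 - 570 = 2988453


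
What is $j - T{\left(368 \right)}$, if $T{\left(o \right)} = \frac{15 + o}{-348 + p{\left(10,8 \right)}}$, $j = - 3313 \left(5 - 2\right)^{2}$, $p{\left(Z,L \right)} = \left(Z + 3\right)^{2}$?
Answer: $- \frac{5336860}{179} \approx -29815.0$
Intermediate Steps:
$p{\left(Z,L \right)} = \left(3 + Z\right)^{2}$
$j = -29817$ ($j = - 3313 \cdot 3^{2} = \left(-3313\right) 9 = -29817$)
$T{\left(o \right)} = - \frac{15}{179} - \frac{o}{179}$ ($T{\left(o \right)} = \frac{15 + o}{-348 + \left(3 + 10\right)^{2}} = \frac{15 + o}{-348 + 13^{2}} = \frac{15 + o}{-348 + 169} = \frac{15 + o}{-179} = \left(15 + o\right) \left(- \frac{1}{179}\right) = - \frac{15}{179} - \frac{o}{179}$)
$j - T{\left(368 \right)} = -29817 - \left(- \frac{15}{179} - \frac{368}{179}\right) = -29817 - - \frac{383}{179} = -29817 + \frac{383}{179} = - \frac{5336860}{179}$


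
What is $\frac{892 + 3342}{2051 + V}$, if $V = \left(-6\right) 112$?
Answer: $\frac{4234}{1379} \approx 3.0703$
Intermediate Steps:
$V = -672$
$\frac{892 + 3342}{2051 + V} = \frac{892 + 3342}{2051 - 672} = \frac{4234}{1379}$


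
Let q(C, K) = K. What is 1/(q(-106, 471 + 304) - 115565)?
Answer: -1/114790 ≈ -8.7116e-6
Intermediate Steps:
1/(q(-106, 471 + 304) - 115565) = 1/((471 + 304) - 115565) = 1/(775 - 115565) = 1/(-114790) = -1/114790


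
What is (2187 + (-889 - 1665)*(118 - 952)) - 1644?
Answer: 2130579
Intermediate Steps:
(2187 + (-889 - 1665)*(118 - 952)) - 1644 = (2187 - 2554*(-834)) - 1644 = (2187 + 2130036) - 1644 = 2132223 - 1644 = 2130579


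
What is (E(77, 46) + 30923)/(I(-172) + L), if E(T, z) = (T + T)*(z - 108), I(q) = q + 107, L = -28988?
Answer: -21375/29053 ≈ -0.73572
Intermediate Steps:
I(q) = 107 + q
E(T, z) = 2*T*(-108 + z) (E(T, z) = (2*T)*(-108 + z) = 2*T*(-108 + z))
(E(77, 46) + 30923)/(I(-172) + L) = (2*77*(-108 + 46) + 30923)/((107 - 172) - 28988) = (2*77*(-62) + 30923)/(-65 - 28988) = (-9548 + 30923)/(-29053) = 21375*(-1/29053) = -21375/29053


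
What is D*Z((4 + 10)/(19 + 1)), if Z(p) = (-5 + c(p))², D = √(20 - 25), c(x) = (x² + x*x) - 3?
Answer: 123201*I*√5/2500 ≈ 110.19*I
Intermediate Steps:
c(x) = -3 + 2*x² (c(x) = (x² + x²) - 3 = 2*x² - 3 = -3 + 2*x²)
D = I*√5 (D = √(-5) = I*√5 ≈ 2.2361*I)
Z(p) = (-8 + 2*p²)² (Z(p) = (-5 + (-3 + 2*p²))² = (-8 + 2*p²)²)
D*Z((4 + 10)/(19 + 1)) = (I*√5)*(4*(-4 + ((4 + 10)/(19 + 1))²)²) = (I*√5)*(4*(-4 + (14/20)²)²) = (I*√5)*(4*(-4 + (14*(1/20))²)²) = (I*√5)*(4*(-4 + (7/10)²)²) = (I*√5)*(4*(-4 + 49/100)²) = (I*√5)*(4*(-351/100)²) = (I*√5)*(4*(123201/10000)) = (I*√5)*(123201/2500) = 123201*I*√5/2500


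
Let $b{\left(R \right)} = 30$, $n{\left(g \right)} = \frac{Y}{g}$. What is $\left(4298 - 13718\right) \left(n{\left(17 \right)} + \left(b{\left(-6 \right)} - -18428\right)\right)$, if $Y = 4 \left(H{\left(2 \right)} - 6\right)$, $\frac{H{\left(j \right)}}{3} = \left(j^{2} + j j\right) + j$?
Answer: $- \frac{2956768440}{17} \approx -1.7393 \cdot 10^{8}$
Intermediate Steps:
$H{\left(j \right)} = 3 j + 6 j^{2}$ ($H{\left(j \right)} = 3 \left(\left(j^{2} + j j\right) + j\right) = 3 \left(\left(j^{2} + j^{2}\right) + j\right) = 3 \left(2 j^{2} + j\right) = 3 \left(j + 2 j^{2}\right) = 3 j + 6 j^{2}$)
$Y = 96$ ($Y = 4 \left(3 \cdot 2 \left(1 + 2 \cdot 2\right) - 6\right) = 4 \left(3 \cdot 2 \left(1 + 4\right) - 6\right) = 4 \left(3 \cdot 2 \cdot 5 - 6\right) = 4 \left(30 - 6\right) = 4 \cdot 24 = 96$)
$n{\left(g \right)} = \frac{96}{g}$
$\left(4298 - 13718\right) \left(n{\left(17 \right)} + \left(b{\left(-6 \right)} - -18428\right)\right) = \left(4298 - 13718\right) \left(\frac{96}{17} + \left(30 - -18428\right)\right) = - 9420 \left(96 \cdot \frac{1}{17} + \left(30 + 18428\right)\right) = - 9420 \left(\frac{96}{17} + 18458\right) = \left(-9420\right) \frac{313882}{17} = - \frac{2956768440}{17}$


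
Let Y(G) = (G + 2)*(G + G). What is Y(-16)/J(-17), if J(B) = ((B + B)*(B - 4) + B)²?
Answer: 448/485809 ≈ 0.00092217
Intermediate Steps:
Y(G) = 2*G*(2 + G) (Y(G) = (2 + G)*(2*G) = 2*G*(2 + G))
J(B) = (B + 2*B*(-4 + B))² (J(B) = ((2*B)*(-4 + B) + B)² = (2*B*(-4 + B) + B)² = (B + 2*B*(-4 + B))²)
Y(-16)/J(-17) = (2*(-16)*(2 - 16))/(((-17)²*(-7 + 2*(-17))²)) = (2*(-16)*(-14))/((289*(-7 - 34)²)) = 448/((289*(-41)²)) = 448/((289*1681)) = 448/485809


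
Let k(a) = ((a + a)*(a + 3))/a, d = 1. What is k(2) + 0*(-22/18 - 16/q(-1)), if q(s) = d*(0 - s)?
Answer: 10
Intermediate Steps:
q(s) = -s (q(s) = 1*(0 - s) = 1*(-s) = -s)
k(a) = 6 + 2*a (k(a) = ((2*a)*(3 + a))/a = (2*a*(3 + a))/a = 6 + 2*a)
k(2) + 0*(-22/18 - 16/q(-1)) = (6 + 2*2) + 0*(-22/18 - 16/((-1*(-1)))) = (6 + 4) + 0*(-22*1/18 - 16/1) = 10 + 0*(-11/9 - 16*1) = 10 + 0*(-11/9 - 16) = 10 + 0*(-155/9) = 10 + 0 = 10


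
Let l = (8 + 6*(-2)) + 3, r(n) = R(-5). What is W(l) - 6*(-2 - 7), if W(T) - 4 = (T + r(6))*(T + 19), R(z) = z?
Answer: -50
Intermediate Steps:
r(n) = -5
l = -1 (l = (8 - 12) + 3 = -4 + 3 = -1)
W(T) = 4 + (-5 + T)*(19 + T) (W(T) = 4 + (T - 5)*(T + 19) = 4 + (-5 + T)*(19 + T))
W(l) - 6*(-2 - 7) = (-91 + (-1)**2 + 14*(-1)) - 6*(-2 - 7) = (-91 + 1 - 14) - 6*(-9) = -104 + 54 = -50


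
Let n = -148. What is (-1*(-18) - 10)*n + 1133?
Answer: -51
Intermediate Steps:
(-1*(-18) - 10)*n + 1133 = (-1*(-18) - 10)*(-148) + 1133 = (18 - 10)*(-148) + 1133 = 8*(-148) + 1133 = -1184 + 1133 = -51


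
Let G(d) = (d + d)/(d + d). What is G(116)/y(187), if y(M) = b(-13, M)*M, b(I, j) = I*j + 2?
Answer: -1/454223 ≈ -2.2016e-6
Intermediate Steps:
b(I, j) = 2 + I*j
G(d) = 1 (G(d) = (2*d)/((2*d)) = (2*d)*(1/(2*d)) = 1)
y(M) = M*(2 - 13*M) (y(M) = (2 - 13*M)*M = M*(2 - 13*M))
G(116)/y(187) = 1/(187*(2 - 13*187)) = 1/(187*(2 - 2431)) = 1/(187*(-2429)) = 1/(-454223) = 1*(-1/454223) = -1/454223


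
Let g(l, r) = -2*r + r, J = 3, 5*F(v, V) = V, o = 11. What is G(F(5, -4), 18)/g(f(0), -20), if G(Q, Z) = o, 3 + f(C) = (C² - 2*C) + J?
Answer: 11/20 ≈ 0.55000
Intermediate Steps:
F(v, V) = V/5
f(C) = C² - 2*C (f(C) = -3 + ((C² - 2*C) + 3) = -3 + (3 + C² - 2*C) = C² - 2*C)
g(l, r) = -r
G(Q, Z) = 11
G(F(5, -4), 18)/g(f(0), -20) = 11/((-1*(-20))) = 11/20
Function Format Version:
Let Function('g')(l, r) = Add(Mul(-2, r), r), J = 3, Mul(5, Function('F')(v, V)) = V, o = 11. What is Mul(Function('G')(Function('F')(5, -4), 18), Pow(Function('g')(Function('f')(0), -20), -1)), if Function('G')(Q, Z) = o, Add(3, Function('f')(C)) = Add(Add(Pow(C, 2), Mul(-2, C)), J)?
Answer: Rational(11, 20) ≈ 0.55000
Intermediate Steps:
Function('F')(v, V) = Mul(Rational(1, 5), V)
Function('f')(C) = Add(Pow(C, 2), Mul(-2, C)) (Function('f')(C) = Add(-3, Add(Add(Pow(C, 2), Mul(-2, C)), 3)) = Add(-3, Add(3, Pow(C, 2), Mul(-2, C))) = Add(Pow(C, 2), Mul(-2, C)))
Function('g')(l, r) = Mul(-1, r)
Function('G')(Q, Z) = 11
Mul(Function('G')(Function('F')(5, -4), 18), Pow(Function('g')(Function('f')(0), -20), -1)) = Mul(11, Pow(Mul(-1, -20), -1)) = Mul(11, Pow(20, -1)) = Mul(11, Rational(1, 20)) = Rational(11, 20)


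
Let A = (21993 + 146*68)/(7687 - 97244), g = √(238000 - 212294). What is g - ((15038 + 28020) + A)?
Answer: -3856113385/89557 + √25706 ≈ -42897.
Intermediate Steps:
g = √25706 ≈ 160.33
A = -31921/89557 (A = (21993 + 9928)/(-89557) = 31921*(-1/89557) = -31921/89557 ≈ -0.35643)
g - ((15038 + 28020) + A) = √25706 - ((15038 + 28020) - 31921/89557) = √25706 - (43058 - 31921/89557) = √25706 - 1*3856113385/89557 = √25706 - 3856113385/89557 = -3856113385/89557 + √25706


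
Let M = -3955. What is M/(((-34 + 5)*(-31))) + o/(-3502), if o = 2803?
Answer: -16370307/3148298 ≈ -5.1997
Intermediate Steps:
M/(((-34 + 5)*(-31))) + o/(-3502) = -3955*(-1/(31*(-34 + 5))) + 2803/(-3502) = -3955/((-29*(-31))) + 2803*(-1/3502) = -3955/899 - 2803/3502 = -16370307/3148298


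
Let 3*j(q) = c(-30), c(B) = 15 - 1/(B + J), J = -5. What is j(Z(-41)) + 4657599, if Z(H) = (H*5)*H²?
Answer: 489048421/105 ≈ 4.6576e+6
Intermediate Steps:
Z(H) = 5*H³ (Z(H) = (5*H)*H² = 5*H³)
c(B) = 15 - 1/(-5 + B) (c(B) = 15 - 1/(B - 5) = 15 - 1/(-5 + B))
j(q) = 526/105 (j(q) = ((-76 + 15*(-30))/(-5 - 30))/3 = ((-76 - 450)/(-35))/3 = (-1/35*(-526))/3 = (⅓)*(526/35) = 526/105)
j(Z(-41)) + 4657599 = 526/105 + 4657599 = 489048421/105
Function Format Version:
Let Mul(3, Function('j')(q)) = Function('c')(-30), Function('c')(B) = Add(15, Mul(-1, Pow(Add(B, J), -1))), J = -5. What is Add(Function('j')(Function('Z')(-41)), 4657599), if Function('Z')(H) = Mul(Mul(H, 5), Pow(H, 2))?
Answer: Rational(489048421, 105) ≈ 4.6576e+6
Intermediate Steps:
Function('Z')(H) = Mul(5, Pow(H, 3)) (Function('Z')(H) = Mul(Mul(5, H), Pow(H, 2)) = Mul(5, Pow(H, 3)))
Function('c')(B) = Add(15, Mul(-1, Pow(Add(-5, B), -1))) (Function('c')(B) = Add(15, Mul(-1, Pow(Add(B, -5), -1))) = Add(15, Mul(-1, Pow(Add(-5, B), -1))))
Function('j')(q) = Rational(526, 105) (Function('j')(q) = Mul(Rational(1, 3), Mul(Pow(Add(-5, -30), -1), Add(-76, Mul(15, -30)))) = Mul(Rational(1, 3), Mul(Pow(-35, -1), Add(-76, -450))) = Mul(Rational(1, 3), Mul(Rational(-1, 35), -526)) = Mul(Rational(1, 3), Rational(526, 35)) = Rational(526, 105))
Add(Function('j')(Function('Z')(-41)), 4657599) = Add(Rational(526, 105), 4657599) = Rational(489048421, 105)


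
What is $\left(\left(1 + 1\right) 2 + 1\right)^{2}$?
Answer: $25$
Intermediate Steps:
$\left(\left(1 + 1\right) 2 + 1\right)^{2} = \left(2 \cdot 2 + 1\right)^{2} = \left(4 + 1\right)^{2} = 5^{2} = 25$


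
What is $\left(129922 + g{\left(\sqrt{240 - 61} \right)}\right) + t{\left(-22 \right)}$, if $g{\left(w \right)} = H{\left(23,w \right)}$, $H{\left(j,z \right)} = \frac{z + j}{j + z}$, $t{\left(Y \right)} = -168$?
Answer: $129755$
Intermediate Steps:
$H{\left(j,z \right)} = 1$ ($H{\left(j,z \right)} = \frac{j + z}{j + z} = 1$)
$g{\left(w \right)} = 1$
$\left(129922 + g{\left(\sqrt{240 - 61} \right)}\right) + t{\left(-22 \right)} = \left(129922 + 1\right) - 168 = 129923 - 168 = 129755$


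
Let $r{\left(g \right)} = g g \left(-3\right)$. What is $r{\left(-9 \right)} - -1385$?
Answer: $1142$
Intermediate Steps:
$r{\left(g \right)} = - 3 g^{2}$ ($r{\left(g \right)} = g^{2} \left(-3\right) = - 3 g^{2}$)
$r{\left(-9 \right)} - -1385 = - 3 \left(-9\right)^{2} - -1385 = \left(-3\right) 81 + 1385 = -243 + 1385 = 1142$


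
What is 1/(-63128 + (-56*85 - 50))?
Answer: -1/67938 ≈ -1.4719e-5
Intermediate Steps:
1/(-63128 + (-56*85 - 50)) = 1/(-63128 + (-4760 - 50)) = 1/(-63128 - 4810) = 1/(-67938) = -1/67938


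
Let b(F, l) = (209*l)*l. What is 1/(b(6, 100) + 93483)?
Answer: 1/2183483 ≈ 4.5798e-7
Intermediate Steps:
b(F, l) = 209*l²
1/(b(6, 100) + 93483) = 1/(209*100² + 93483) = 1/(209*10000 + 93483) = 1/(2090000 + 93483) = 1/2183483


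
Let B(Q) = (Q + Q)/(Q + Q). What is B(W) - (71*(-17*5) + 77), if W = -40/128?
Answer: 5959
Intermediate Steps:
W = -5/16 (W = -40*1/128 = -5/16 ≈ -0.31250)
B(Q) = 1 (B(Q) = (2*Q)/((2*Q)) = (2*Q)*(1/(2*Q)) = 1)
B(W) - (71*(-17*5) + 77) = 1 - (71*(-17*5) + 77) = 1 - (71*(-85) + 77) = 1 - (-6035 + 77) = 1 - 1*(-5958) = 1 + 5958 = 5959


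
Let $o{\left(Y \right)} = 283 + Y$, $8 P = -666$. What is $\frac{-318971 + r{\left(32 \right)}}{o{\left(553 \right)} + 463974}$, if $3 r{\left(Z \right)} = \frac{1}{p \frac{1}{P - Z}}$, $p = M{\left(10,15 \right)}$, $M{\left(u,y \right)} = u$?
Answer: $- \frac{38276981}{55777200} \approx -0.68625$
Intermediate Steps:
$P = - \frac{333}{4}$ ($P = \frac{1}{8} \left(-666\right) = - \frac{333}{4} \approx -83.25$)
$p = 10$
$r{\left(Z \right)} = - \frac{111}{40} - \frac{Z}{30}$ ($r{\left(Z \right)} = \frac{1}{3 \frac{10}{- \frac{333}{4} - Z}} = \frac{- \frac{333}{40} - \frac{Z}{10}}{3} = - \frac{111}{40} - \frac{Z}{30}$)
$\frac{-318971 + r{\left(32 \right)}}{o{\left(553 \right)} + 463974} = \frac{-318971 - \frac{461}{120}}{\left(283 + 553\right) + 463974} = \frac{-318971 - \frac{461}{120}}{836 + 463974} = \frac{-318971 - \frac{461}{120}}{464810} = \left(- \frac{38276981}{120}\right) \frac{1}{464810} = - \frac{38276981}{55777200}$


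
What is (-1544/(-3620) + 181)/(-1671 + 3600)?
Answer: 164191/1745745 ≈ 0.094052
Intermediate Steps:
(-1544/(-3620) + 181)/(-1671 + 3600) = (-1544*(-1/3620) + 181)/1929 = (386/905 + 181)*(1/1929) = (164191/905)*(1/1929) = 164191/1745745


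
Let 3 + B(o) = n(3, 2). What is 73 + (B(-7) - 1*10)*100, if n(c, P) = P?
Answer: -1027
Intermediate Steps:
B(o) = -1 (B(o) = -3 + 2 = -1)
73 + (B(-7) - 1*10)*100 = 73 + (-1 - 1*10)*100 = 73 + (-1 - 10)*100 = 73 - 11*100 = 73 - 1100 = -1027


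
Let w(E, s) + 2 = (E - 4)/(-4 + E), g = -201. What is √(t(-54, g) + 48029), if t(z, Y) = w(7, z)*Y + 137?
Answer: √48367 ≈ 219.93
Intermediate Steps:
w(E, s) = -1 (w(E, s) = -2 + (E - 4)/(-4 + E) = -2 + (-4 + E)/(-4 + E) = -2 + 1 = -1)
t(z, Y) = 137 - Y (t(z, Y) = -Y + 137 = 137 - Y)
√(t(-54, g) + 48029) = √((137 - 1*(-201)) + 48029) = √((137 + 201) + 48029) = √(338 + 48029) = √48367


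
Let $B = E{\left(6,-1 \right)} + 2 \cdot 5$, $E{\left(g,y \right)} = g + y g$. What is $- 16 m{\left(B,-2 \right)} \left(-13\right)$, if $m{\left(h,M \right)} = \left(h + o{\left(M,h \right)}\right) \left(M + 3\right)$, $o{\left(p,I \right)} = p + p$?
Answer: $1248$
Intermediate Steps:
$E{\left(g,y \right)} = g + g y$
$o{\left(p,I \right)} = 2 p$
$B = 10$ ($B = 6 \left(1 - 1\right) + 2 \cdot 5 = 6 \cdot 0 + 10 = 0 + 10 = 10$)
$m{\left(h,M \right)} = \left(3 + M\right) \left(h + 2 M\right)$ ($m{\left(h,M \right)} = \left(h + 2 M\right) \left(M + 3\right) = \left(h + 2 M\right) \left(3 + M\right) = \left(3 + M\right) \left(h + 2 M\right)$)
$- 16 m{\left(B,-2 \right)} \left(-13\right) = - 16 \left(2 \left(-2\right)^{2} + 3 \cdot 10 + 6 \left(-2\right) - 20\right) \left(-13\right) = - 16 \left(2 \cdot 4 + 30 - 12 - 20\right) \left(-13\right) = - 16 \left(8 + 30 - 12 - 20\right) \left(-13\right) = \left(-16\right) 6 \left(-13\right) = \left(-96\right) \left(-13\right) = 1248$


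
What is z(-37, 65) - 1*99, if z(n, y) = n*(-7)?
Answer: 160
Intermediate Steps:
z(n, y) = -7*n
z(-37, 65) - 1*99 = -7*(-37) - 1*99 = 259 - 99 = 160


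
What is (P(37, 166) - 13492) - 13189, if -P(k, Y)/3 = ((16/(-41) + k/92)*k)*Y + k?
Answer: -50944297/1886 ≈ -27012.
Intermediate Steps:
P(k, Y) = -3*k - 3*Y*k*(-16/41 + k/92) (P(k, Y) = -3*(((16/(-41) + k/92)*k)*Y + k) = -3*(((16*(-1/41) + k*(1/92))*k)*Y + k) = -3*(((-16/41 + k/92)*k)*Y + k) = -3*((k*(-16/41 + k/92))*Y + k) = -3*(Y*k*(-16/41 + k/92) + k) = -3*(k + Y*k*(-16/41 + k/92)) = -3*k - 3*Y*k*(-16/41 + k/92))
(P(37, 166) - 13492) - 13189 = ((3/3772)*37*(-3772 + 1472*166 - 41*166*37) - 13492) - 13189 = ((3/3772)*37*(-3772 + 244352 - 251822) - 13492) - 13189 = ((3/3772)*37*(-11242) - 13492) - 13189 = (-623931/1886 - 13492) - 13189 = -26069843/1886 - 13189 = -50944297/1886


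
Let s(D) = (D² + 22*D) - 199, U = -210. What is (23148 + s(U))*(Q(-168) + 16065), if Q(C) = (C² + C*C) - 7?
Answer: 4526477074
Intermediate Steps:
Q(C) = -7 + 2*C² (Q(C) = (C² + C²) - 7 = 2*C² - 7 = -7 + 2*C²)
s(D) = -199 + D² + 22*D
(23148 + s(U))*(Q(-168) + 16065) = (23148 + (-199 + (-210)² + 22*(-210)))*((-7 + 2*(-168)²) + 16065) = (23148 + (-199 + 44100 - 4620))*((-7 + 2*28224) + 16065) = (23148 + 39281)*((-7 + 56448) + 16065) = 62429*(56441 + 16065) = 62429*72506 = 4526477074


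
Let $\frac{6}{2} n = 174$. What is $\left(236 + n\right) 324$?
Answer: $95256$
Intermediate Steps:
$n = 58$ ($n = \frac{1}{3} \cdot 174 = 58$)
$\left(236 + n\right) 324 = \left(236 + 58\right) 324 = 294 \cdot 324 = 95256$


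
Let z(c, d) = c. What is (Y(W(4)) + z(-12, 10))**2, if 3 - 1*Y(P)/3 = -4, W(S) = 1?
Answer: 81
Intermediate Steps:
Y(P) = 21 (Y(P) = 9 - 3*(-4) = 9 + 12 = 21)
(Y(W(4)) + z(-12, 10))**2 = (21 - 12)**2 = 9**2 = 81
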